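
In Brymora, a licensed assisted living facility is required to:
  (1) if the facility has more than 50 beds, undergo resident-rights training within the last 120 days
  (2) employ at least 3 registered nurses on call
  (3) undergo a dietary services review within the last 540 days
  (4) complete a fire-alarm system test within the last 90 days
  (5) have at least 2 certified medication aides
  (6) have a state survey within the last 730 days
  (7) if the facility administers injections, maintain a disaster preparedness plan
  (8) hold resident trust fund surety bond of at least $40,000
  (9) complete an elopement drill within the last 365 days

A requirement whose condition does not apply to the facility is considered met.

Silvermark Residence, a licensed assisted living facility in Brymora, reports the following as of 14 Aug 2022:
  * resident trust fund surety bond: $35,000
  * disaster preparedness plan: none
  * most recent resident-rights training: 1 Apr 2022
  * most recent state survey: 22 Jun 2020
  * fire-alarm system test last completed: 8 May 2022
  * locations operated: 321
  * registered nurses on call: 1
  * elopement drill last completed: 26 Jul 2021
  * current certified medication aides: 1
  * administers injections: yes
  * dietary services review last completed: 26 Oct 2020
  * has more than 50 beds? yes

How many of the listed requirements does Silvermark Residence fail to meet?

9

1. condition 'has more than 50 beds' holds; resident-rights training 135 days ago vs limit 120 → not met
2. registered nurses on call 1 < 3 → not met
3. dietary services review 657 days ago vs limit 540 → not met
4. fire-alarm system test 98 days ago vs limit 90 → not met
5. certified medication aides 1 < 2 → not met
6. state survey 783 days ago vs limit 730 → not met
7. condition 'administers injections' holds; disaster preparedness plan absent → not met
8. resident trust fund surety bond $35,000 < $40,000 → not met
9. elopement drill 384 days ago vs limit 365 → not met
Not met: 9 of 9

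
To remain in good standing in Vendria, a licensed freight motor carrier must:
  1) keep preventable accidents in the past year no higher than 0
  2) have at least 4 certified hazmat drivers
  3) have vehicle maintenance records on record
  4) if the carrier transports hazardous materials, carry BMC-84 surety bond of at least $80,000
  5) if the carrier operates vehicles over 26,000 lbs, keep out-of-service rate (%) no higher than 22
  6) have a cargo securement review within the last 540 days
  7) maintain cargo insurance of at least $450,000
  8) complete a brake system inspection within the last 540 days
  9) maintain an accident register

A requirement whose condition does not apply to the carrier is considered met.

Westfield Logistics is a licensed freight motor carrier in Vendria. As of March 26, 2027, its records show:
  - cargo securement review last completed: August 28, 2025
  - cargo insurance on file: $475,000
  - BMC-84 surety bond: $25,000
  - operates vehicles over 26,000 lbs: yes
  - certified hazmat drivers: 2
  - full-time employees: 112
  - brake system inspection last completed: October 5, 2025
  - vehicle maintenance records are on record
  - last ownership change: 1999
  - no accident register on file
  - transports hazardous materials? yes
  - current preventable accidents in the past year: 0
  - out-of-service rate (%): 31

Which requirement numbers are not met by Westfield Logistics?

1. preventable accidents in the past year 0 ≤ 0 → met
2. certified hazmat drivers 2 < 4 → not met
3. vehicle maintenance records present → met
4. condition 'transports hazardous materials' holds; BMC-84 surety bond $25,000 < $80,000 → not met
5. condition 'operates vehicles over 26,000 lbs' holds; out-of-service rate (%) 31 > 22 → not met
6. cargo securement review 575 days ago vs limit 540 → not met
7. cargo insurance $475,000 ≥ $450,000 → met
8. brake system inspection 537 days ago vs limit 540 → met
9. accident register absent → not met
Not met: 2, 4, 5, 6, 9

2, 4, 5, 6, 9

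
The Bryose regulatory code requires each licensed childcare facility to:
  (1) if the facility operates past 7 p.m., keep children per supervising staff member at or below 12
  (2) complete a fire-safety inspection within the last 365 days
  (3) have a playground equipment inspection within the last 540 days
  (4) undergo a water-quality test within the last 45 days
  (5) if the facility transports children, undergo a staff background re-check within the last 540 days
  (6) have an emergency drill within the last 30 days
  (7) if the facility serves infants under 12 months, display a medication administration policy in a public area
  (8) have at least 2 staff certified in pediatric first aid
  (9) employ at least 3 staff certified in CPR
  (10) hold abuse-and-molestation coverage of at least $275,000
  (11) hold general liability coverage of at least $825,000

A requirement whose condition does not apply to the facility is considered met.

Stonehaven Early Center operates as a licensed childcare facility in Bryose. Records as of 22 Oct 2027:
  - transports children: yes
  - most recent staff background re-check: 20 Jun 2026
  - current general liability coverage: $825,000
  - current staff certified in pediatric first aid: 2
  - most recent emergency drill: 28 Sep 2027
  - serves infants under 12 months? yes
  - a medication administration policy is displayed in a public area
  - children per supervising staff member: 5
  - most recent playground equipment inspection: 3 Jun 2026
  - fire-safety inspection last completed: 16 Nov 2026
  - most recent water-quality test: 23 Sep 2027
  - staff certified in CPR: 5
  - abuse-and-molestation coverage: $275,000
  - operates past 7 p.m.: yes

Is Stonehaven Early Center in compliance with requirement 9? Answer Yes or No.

9. staff certified in CPR 5 ≥ 3 → met

Yes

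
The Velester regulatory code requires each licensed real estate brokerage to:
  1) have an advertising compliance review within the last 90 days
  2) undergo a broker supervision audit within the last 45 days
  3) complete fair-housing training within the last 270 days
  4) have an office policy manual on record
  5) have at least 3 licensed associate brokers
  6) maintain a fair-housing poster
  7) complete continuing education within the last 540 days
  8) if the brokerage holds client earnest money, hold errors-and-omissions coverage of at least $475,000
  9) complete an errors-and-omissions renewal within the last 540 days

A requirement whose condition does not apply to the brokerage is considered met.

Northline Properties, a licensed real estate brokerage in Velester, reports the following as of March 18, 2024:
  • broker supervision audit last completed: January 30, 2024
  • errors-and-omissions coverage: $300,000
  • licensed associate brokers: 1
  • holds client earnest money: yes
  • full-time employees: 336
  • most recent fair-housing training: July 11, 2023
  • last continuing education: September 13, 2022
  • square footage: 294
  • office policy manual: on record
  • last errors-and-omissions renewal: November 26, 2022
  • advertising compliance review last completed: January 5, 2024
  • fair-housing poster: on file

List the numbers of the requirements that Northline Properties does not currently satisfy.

2, 5, 7, 8

1. advertising compliance review 73 days ago vs limit 90 → met
2. broker supervision audit 48 days ago vs limit 45 → not met
3. fair-housing training 251 days ago vs limit 270 → met
4. office policy manual present → met
5. licensed associate brokers 1 < 3 → not met
6. fair-housing poster present → met
7. continuing education 552 days ago vs limit 540 → not met
8. condition 'holds client earnest money' holds; errors-and-omissions coverage $300,000 < $475,000 → not met
9. errors-and-omissions renewal 478 days ago vs limit 540 → met
Not met: 2, 5, 7, 8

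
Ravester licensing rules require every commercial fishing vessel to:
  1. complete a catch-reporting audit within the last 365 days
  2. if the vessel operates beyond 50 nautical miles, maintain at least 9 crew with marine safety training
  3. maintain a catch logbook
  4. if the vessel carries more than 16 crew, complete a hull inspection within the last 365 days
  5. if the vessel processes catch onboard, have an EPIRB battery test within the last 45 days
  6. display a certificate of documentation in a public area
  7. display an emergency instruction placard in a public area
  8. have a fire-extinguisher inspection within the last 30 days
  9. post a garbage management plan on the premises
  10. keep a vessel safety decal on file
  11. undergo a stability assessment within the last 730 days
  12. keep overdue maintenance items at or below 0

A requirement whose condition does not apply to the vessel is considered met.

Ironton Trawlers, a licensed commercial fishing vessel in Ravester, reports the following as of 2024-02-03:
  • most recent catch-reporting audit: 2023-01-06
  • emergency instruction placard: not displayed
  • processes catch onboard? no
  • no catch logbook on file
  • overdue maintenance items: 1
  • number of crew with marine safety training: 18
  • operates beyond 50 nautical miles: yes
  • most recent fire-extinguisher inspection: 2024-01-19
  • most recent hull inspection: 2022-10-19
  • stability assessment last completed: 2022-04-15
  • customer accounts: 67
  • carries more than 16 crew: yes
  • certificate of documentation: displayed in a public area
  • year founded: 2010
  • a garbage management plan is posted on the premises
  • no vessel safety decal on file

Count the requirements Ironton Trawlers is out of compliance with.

1. catch-reporting audit 393 days ago vs limit 365 → not met
2. condition 'operates beyond 50 nautical miles' holds; crew with marine safety training 18 ≥ 9 → met
3. catch logbook absent → not met
4. condition 'carries more than 16 crew' holds; hull inspection 472 days ago vs limit 365 → not met
5. condition 'processes catch onboard' does not hold → requirement n/a → met
6. certificate of documentation present → met
7. emergency instruction placard absent → not met
8. fire-extinguisher inspection 15 days ago vs limit 30 → met
9. garbage management plan present → met
10. vessel safety decal absent → not met
11. stability assessment 659 days ago vs limit 730 → met
12. overdue maintenance items 1 > 0 → not met
Not met: 6 of 12

6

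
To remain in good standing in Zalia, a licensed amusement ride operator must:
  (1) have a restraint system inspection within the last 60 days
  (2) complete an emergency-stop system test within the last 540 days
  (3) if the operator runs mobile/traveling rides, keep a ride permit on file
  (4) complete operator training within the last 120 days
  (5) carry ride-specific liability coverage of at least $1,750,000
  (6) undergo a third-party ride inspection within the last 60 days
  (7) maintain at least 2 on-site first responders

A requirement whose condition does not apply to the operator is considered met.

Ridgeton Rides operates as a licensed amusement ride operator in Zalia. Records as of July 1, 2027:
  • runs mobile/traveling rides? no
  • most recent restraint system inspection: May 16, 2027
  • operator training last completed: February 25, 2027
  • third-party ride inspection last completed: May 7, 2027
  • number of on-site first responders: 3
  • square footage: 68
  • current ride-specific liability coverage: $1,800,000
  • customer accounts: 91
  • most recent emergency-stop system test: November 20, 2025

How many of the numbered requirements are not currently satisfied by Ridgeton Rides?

1. restraint system inspection 46 days ago vs limit 60 → met
2. emergency-stop system test 588 days ago vs limit 540 → not met
3. condition 'runs mobile/traveling rides' does not hold → requirement n/a → met
4. operator training 126 days ago vs limit 120 → not met
5. ride-specific liability coverage $1,800,000 ≥ $1,750,000 → met
6. third-party ride inspection 55 days ago vs limit 60 → met
7. on-site first responders 3 ≥ 2 → met
Not met: 2 of 7

2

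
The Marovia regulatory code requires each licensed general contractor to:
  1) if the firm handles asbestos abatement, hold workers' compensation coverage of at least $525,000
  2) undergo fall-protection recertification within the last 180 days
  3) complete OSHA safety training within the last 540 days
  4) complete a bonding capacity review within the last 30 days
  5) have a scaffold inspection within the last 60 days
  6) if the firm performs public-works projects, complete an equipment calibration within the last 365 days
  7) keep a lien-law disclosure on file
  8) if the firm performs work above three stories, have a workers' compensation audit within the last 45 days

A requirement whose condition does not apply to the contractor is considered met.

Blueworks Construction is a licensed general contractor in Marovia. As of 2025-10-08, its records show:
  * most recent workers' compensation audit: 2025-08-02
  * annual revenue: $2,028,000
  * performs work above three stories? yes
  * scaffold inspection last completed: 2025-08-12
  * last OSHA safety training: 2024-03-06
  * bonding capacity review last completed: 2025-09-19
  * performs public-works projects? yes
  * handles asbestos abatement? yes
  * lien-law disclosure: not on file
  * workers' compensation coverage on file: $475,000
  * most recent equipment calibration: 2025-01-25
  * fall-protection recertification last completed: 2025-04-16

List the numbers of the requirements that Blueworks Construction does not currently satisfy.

1, 3, 7, 8

1. condition 'handles asbestos abatement' holds; workers' compensation coverage $475,000 < $525,000 → not met
2. fall-protection recertification 175 days ago vs limit 180 → met
3. OSHA safety training 581 days ago vs limit 540 → not met
4. bonding capacity review 19 days ago vs limit 30 → met
5. scaffold inspection 57 days ago vs limit 60 → met
6. condition 'performs public-works projects' holds; equipment calibration 256 days ago vs limit 365 → met
7. lien-law disclosure absent → not met
8. condition 'performs work above three stories' holds; workers' compensation audit 67 days ago vs limit 45 → not met
Not met: 1, 3, 7, 8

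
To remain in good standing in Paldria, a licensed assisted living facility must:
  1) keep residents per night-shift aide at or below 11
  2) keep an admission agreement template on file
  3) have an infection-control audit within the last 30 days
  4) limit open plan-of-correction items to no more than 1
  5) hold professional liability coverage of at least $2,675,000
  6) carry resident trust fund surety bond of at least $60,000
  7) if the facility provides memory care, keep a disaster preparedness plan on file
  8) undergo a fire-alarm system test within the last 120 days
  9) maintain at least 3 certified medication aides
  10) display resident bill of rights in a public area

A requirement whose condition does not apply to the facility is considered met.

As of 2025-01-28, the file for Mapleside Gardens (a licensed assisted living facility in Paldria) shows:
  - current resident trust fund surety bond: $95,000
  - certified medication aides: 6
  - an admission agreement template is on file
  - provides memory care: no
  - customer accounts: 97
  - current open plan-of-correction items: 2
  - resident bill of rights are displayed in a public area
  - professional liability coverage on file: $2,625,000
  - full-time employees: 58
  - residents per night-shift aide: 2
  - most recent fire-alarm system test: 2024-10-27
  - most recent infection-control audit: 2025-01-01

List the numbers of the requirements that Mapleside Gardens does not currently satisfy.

1. residents per night-shift aide 2 ≤ 11 → met
2. admission agreement template present → met
3. infection-control audit 27 days ago vs limit 30 → met
4. open plan-of-correction items 2 > 1 → not met
5. professional liability coverage $2,625,000 < $2,675,000 → not met
6. resident trust fund surety bond $95,000 ≥ $60,000 → met
7. condition 'provides memory care' does not hold → requirement n/a → met
8. fire-alarm system test 93 days ago vs limit 120 → met
9. certified medication aides 6 ≥ 3 → met
10. resident bill of rights present → met
Not met: 4, 5

4, 5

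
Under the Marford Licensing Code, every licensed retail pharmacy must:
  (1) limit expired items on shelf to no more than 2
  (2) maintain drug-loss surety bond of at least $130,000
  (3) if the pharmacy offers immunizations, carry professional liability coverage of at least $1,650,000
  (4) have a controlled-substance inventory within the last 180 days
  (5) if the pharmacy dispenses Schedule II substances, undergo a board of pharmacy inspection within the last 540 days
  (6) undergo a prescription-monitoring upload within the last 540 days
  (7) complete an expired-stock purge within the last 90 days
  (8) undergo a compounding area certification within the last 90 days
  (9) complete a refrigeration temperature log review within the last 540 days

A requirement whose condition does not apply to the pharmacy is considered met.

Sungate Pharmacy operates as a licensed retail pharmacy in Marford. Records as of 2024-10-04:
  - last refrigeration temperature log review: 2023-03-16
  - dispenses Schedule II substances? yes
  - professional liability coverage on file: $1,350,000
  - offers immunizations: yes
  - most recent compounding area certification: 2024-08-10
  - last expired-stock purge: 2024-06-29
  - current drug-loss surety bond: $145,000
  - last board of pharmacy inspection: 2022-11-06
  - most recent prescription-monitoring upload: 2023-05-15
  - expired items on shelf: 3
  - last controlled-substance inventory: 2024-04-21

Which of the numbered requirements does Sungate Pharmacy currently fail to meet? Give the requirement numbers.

1. expired items on shelf 3 > 2 → not met
2. drug-loss surety bond $145,000 ≥ $130,000 → met
3. condition 'offers immunizations' holds; professional liability coverage $1,350,000 < $1,650,000 → not met
4. controlled-substance inventory 166 days ago vs limit 180 → met
5. condition 'dispenses Schedule II substances' holds; board of pharmacy inspection 698 days ago vs limit 540 → not met
6. prescription-monitoring upload 508 days ago vs limit 540 → met
7. expired-stock purge 97 days ago vs limit 90 → not met
8. compounding area certification 55 days ago vs limit 90 → met
9. refrigeration temperature log review 568 days ago vs limit 540 → not met
Not met: 1, 3, 5, 7, 9

1, 3, 5, 7, 9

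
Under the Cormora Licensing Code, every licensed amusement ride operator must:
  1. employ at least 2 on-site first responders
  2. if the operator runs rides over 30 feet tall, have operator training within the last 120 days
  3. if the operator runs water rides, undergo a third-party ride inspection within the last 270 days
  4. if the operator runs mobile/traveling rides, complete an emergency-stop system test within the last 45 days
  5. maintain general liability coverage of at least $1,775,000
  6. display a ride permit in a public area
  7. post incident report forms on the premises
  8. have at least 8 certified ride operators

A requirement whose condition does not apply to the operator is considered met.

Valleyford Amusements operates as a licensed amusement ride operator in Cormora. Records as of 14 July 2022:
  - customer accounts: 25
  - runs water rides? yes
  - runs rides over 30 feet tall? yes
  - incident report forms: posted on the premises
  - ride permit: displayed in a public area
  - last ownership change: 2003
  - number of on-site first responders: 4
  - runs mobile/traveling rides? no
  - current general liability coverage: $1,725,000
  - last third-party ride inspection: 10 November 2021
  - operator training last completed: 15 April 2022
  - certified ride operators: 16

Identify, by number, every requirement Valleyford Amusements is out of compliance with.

1. on-site first responders 4 ≥ 2 → met
2. condition 'runs rides over 30 feet tall' holds; operator training 90 days ago vs limit 120 → met
3. condition 'runs water rides' holds; third-party ride inspection 246 days ago vs limit 270 → met
4. condition 'runs mobile/traveling rides' does not hold → requirement n/a → met
5. general liability coverage $1,725,000 < $1,775,000 → not met
6. ride permit present → met
7. incident report forms present → met
8. certified ride operators 16 ≥ 8 → met
Not met: 5

5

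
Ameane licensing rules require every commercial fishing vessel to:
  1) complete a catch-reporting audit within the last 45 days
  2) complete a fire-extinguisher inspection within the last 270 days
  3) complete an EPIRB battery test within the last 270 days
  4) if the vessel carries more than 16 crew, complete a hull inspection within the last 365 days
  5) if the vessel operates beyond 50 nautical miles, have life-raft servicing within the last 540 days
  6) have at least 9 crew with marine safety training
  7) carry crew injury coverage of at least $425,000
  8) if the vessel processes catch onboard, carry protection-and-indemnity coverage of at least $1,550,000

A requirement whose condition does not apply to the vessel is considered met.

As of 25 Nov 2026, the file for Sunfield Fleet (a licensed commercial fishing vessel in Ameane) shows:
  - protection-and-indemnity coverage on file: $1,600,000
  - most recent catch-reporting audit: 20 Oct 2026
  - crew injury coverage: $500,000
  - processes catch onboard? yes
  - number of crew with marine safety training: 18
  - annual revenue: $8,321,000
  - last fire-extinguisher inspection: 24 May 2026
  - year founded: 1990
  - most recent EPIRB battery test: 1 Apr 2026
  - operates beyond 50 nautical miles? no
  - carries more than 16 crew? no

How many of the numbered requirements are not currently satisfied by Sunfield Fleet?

0

1. catch-reporting audit 36 days ago vs limit 45 → met
2. fire-extinguisher inspection 185 days ago vs limit 270 → met
3. EPIRB battery test 238 days ago vs limit 270 → met
4. condition 'carries more than 16 crew' does not hold → requirement n/a → met
5. condition 'operates beyond 50 nautical miles' does not hold → requirement n/a → met
6. crew with marine safety training 18 ≥ 9 → met
7. crew injury coverage $500,000 ≥ $425,000 → met
8. condition 'processes catch onboard' holds; protection-and-indemnity coverage $1,600,000 ≥ $1,550,000 → met
Not met: 0 of 8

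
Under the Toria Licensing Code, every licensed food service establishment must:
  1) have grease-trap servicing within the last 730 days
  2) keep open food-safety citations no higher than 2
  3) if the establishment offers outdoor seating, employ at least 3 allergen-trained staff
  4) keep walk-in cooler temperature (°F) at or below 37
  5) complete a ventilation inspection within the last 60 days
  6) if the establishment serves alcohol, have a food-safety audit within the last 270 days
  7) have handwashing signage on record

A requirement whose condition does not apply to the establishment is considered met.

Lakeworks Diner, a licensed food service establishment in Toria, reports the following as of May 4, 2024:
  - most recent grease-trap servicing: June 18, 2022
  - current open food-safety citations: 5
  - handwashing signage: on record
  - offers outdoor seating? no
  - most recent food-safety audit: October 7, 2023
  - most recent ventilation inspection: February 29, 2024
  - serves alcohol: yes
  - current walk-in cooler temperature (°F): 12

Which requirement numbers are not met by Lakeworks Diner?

2, 5

1. grease-trap servicing 686 days ago vs limit 730 → met
2. open food-safety citations 5 > 2 → not met
3. condition 'offers outdoor seating' does not hold → requirement n/a → met
4. walk-in cooler temperature (°F) 12 ≤ 37 → met
5. ventilation inspection 65 days ago vs limit 60 → not met
6. condition 'serves alcohol' holds; food-safety audit 210 days ago vs limit 270 → met
7. handwashing signage present → met
Not met: 2, 5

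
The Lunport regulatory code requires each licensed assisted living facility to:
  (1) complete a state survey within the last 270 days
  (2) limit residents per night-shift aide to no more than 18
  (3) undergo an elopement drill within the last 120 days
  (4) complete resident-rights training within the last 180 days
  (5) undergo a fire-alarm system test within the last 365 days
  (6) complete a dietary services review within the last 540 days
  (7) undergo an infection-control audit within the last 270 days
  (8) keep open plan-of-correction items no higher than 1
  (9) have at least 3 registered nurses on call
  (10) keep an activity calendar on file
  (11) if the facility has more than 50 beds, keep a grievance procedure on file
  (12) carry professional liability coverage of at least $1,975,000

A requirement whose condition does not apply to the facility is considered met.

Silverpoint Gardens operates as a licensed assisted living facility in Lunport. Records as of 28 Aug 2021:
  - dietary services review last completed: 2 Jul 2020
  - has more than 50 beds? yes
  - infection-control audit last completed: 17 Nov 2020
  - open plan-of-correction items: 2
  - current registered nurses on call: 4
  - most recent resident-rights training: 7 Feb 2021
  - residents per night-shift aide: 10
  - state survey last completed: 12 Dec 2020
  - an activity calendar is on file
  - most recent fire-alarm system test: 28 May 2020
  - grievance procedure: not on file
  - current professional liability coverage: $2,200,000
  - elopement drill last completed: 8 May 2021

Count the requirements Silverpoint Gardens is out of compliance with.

1. state survey 259 days ago vs limit 270 → met
2. residents per night-shift aide 10 ≤ 18 → met
3. elopement drill 112 days ago vs limit 120 → met
4. resident-rights training 202 days ago vs limit 180 → not met
5. fire-alarm system test 457 days ago vs limit 365 → not met
6. dietary services review 422 days ago vs limit 540 → met
7. infection-control audit 284 days ago vs limit 270 → not met
8. open plan-of-correction items 2 > 1 → not met
9. registered nurses on call 4 ≥ 3 → met
10. activity calendar present → met
11. condition 'has more than 50 beds' holds; grievance procedure absent → not met
12. professional liability coverage $2,200,000 ≥ $1,975,000 → met
Not met: 5 of 12

5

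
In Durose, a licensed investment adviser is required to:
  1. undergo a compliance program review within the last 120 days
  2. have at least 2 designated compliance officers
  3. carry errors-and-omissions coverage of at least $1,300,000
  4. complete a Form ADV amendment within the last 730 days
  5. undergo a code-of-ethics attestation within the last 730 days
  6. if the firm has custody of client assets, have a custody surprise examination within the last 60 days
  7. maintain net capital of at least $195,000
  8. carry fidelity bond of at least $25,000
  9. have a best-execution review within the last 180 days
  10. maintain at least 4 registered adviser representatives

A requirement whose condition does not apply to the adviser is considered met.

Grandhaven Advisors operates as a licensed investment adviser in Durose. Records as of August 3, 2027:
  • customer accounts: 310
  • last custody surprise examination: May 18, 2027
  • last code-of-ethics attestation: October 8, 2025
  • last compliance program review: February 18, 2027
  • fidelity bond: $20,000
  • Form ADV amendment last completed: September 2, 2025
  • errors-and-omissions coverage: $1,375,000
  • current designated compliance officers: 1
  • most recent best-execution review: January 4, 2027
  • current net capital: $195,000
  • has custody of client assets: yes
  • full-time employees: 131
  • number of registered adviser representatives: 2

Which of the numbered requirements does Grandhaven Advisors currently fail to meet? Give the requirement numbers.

1, 2, 6, 8, 9, 10

1. compliance program review 166 days ago vs limit 120 → not met
2. designated compliance officers 1 < 2 → not met
3. errors-and-omissions coverage $1,375,000 ≥ $1,300,000 → met
4. Form ADV amendment 700 days ago vs limit 730 → met
5. code-of-ethics attestation 664 days ago vs limit 730 → met
6. condition 'has custody of client assets' holds; custody surprise examination 77 days ago vs limit 60 → not met
7. net capital $195,000 ≥ $195,000 → met
8. fidelity bond $20,000 < $25,000 → not met
9. best-execution review 211 days ago vs limit 180 → not met
10. registered adviser representatives 2 < 4 → not met
Not met: 1, 2, 6, 8, 9, 10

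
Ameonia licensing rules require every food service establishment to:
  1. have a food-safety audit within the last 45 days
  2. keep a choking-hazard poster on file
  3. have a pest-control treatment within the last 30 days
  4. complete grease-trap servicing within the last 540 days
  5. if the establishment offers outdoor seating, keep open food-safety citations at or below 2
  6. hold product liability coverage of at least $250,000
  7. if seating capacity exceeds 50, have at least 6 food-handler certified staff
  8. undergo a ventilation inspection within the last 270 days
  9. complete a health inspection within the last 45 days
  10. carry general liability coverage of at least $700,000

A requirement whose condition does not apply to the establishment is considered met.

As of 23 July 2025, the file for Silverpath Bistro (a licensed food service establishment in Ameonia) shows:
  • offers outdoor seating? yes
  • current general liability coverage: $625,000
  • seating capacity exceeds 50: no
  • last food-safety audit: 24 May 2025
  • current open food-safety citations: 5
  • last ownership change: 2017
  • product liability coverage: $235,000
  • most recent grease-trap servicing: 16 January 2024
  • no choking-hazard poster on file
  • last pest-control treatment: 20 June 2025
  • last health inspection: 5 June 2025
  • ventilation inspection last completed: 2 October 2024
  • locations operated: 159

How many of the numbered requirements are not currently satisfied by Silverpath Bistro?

1. food-safety audit 60 days ago vs limit 45 → not met
2. choking-hazard poster absent → not met
3. pest-control treatment 33 days ago vs limit 30 → not met
4. grease-trap servicing 554 days ago vs limit 540 → not met
5. condition 'offers outdoor seating' holds; open food-safety citations 5 > 2 → not met
6. product liability coverage $235,000 < $250,000 → not met
7. condition 'seating capacity exceeds 50' does not hold → requirement n/a → met
8. ventilation inspection 294 days ago vs limit 270 → not met
9. health inspection 48 days ago vs limit 45 → not met
10. general liability coverage $625,000 < $700,000 → not met
Not met: 9 of 10

9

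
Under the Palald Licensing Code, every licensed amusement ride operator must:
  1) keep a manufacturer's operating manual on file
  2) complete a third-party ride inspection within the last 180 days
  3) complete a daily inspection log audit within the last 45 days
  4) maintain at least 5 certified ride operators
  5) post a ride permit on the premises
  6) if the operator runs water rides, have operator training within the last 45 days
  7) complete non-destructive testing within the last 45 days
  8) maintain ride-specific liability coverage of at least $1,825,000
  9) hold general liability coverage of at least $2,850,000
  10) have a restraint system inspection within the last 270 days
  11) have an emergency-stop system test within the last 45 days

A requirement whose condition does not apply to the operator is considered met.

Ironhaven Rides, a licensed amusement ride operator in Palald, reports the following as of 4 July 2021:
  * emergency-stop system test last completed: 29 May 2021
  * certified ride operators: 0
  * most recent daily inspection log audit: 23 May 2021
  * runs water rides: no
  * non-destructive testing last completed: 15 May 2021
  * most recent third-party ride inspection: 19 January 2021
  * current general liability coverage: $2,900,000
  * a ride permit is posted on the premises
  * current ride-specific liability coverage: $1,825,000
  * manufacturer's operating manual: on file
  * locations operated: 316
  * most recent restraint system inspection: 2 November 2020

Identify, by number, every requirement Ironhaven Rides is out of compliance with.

1. manufacturer's operating manual present → met
2. third-party ride inspection 166 days ago vs limit 180 → met
3. daily inspection log audit 42 days ago vs limit 45 → met
4. certified ride operators 0 < 5 → not met
5. ride permit present → met
6. condition 'runs water rides' does not hold → requirement n/a → met
7. non-destructive testing 50 days ago vs limit 45 → not met
8. ride-specific liability coverage $1,825,000 ≥ $1,825,000 → met
9. general liability coverage $2,900,000 ≥ $2,850,000 → met
10. restraint system inspection 244 days ago vs limit 270 → met
11. emergency-stop system test 36 days ago vs limit 45 → met
Not met: 4, 7

4, 7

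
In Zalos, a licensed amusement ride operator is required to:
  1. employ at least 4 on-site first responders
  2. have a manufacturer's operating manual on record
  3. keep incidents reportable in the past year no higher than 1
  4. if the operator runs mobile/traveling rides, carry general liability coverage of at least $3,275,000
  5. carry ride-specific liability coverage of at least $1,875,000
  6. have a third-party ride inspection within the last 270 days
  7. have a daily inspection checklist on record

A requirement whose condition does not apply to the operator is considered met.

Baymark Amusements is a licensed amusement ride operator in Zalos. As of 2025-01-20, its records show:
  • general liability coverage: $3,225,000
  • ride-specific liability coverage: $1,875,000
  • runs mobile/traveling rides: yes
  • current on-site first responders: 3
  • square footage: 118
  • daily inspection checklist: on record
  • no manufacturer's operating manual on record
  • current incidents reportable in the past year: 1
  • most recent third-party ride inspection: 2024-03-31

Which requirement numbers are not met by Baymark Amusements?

1, 2, 4, 6

1. on-site first responders 3 < 4 → not met
2. manufacturer's operating manual absent → not met
3. incidents reportable in the past year 1 ≤ 1 → met
4. condition 'runs mobile/traveling rides' holds; general liability coverage $3,225,000 < $3,275,000 → not met
5. ride-specific liability coverage $1,875,000 ≥ $1,875,000 → met
6. third-party ride inspection 295 days ago vs limit 270 → not met
7. daily inspection checklist present → met
Not met: 1, 2, 4, 6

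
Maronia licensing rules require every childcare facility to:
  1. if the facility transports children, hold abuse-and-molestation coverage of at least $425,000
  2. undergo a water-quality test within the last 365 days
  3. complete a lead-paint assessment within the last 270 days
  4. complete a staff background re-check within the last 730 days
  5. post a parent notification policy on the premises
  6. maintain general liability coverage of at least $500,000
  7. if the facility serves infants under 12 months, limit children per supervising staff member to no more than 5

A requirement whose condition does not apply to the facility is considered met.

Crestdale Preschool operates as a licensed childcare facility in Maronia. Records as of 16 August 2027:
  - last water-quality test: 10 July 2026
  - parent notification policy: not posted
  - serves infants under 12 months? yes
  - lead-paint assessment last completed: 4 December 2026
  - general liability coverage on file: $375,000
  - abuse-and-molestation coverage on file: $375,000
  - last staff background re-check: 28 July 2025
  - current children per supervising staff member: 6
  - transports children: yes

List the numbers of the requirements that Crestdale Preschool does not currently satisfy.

1, 2, 4, 5, 6, 7

1. condition 'transports children' holds; abuse-and-molestation coverage $375,000 < $425,000 → not met
2. water-quality test 402 days ago vs limit 365 → not met
3. lead-paint assessment 255 days ago vs limit 270 → met
4. staff background re-check 749 days ago vs limit 730 → not met
5. parent notification policy absent → not met
6. general liability coverage $375,000 < $500,000 → not met
7. condition 'serves infants under 12 months' holds; children per supervising staff member 6 > 5 → not met
Not met: 1, 2, 4, 5, 6, 7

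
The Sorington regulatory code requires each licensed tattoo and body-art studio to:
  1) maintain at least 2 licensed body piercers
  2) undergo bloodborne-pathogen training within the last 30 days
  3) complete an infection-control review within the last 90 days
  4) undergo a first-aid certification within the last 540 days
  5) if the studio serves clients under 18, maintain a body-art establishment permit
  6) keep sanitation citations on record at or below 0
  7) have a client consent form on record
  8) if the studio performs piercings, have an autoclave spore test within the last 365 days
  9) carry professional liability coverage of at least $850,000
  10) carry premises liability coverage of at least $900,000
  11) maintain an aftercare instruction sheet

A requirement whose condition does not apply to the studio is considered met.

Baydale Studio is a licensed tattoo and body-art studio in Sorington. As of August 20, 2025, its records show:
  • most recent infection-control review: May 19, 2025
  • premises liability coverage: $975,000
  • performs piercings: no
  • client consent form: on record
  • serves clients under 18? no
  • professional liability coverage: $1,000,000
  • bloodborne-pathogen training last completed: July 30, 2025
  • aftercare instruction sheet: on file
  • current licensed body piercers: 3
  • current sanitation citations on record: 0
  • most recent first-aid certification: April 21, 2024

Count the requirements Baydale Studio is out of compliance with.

1

1. licensed body piercers 3 ≥ 2 → met
2. bloodborne-pathogen training 21 days ago vs limit 30 → met
3. infection-control review 93 days ago vs limit 90 → not met
4. first-aid certification 486 days ago vs limit 540 → met
5. condition 'serves clients under 18' does not hold → requirement n/a → met
6. sanitation citations on record 0 ≤ 0 → met
7. client consent form present → met
8. condition 'performs piercings' does not hold → requirement n/a → met
9. professional liability coverage $1,000,000 ≥ $850,000 → met
10. premises liability coverage $975,000 ≥ $900,000 → met
11. aftercare instruction sheet present → met
Not met: 1 of 11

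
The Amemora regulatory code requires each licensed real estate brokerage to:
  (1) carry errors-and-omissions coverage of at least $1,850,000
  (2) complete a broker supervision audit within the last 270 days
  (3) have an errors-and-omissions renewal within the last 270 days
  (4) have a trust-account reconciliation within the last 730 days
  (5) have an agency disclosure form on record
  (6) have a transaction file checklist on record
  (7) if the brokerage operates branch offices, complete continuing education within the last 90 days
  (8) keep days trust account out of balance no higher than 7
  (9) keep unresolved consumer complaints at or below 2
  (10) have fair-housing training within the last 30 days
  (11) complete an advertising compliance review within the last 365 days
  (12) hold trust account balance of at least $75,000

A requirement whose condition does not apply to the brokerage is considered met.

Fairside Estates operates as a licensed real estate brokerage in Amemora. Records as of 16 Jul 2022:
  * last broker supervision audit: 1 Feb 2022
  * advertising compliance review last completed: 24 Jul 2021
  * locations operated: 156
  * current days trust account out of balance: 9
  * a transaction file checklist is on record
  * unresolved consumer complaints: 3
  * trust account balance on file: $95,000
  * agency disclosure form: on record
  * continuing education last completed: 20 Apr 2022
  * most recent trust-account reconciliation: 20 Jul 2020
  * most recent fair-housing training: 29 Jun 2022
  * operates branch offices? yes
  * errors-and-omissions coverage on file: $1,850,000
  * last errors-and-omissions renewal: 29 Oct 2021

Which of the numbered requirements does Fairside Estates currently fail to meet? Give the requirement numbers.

1. errors-and-omissions coverage $1,850,000 ≥ $1,850,000 → met
2. broker supervision audit 165 days ago vs limit 270 → met
3. errors-and-omissions renewal 260 days ago vs limit 270 → met
4. trust-account reconciliation 726 days ago vs limit 730 → met
5. agency disclosure form present → met
6. transaction file checklist present → met
7. condition 'operates branch offices' holds; continuing education 87 days ago vs limit 90 → met
8. days trust account out of balance 9 > 7 → not met
9. unresolved consumer complaints 3 > 2 → not met
10. fair-housing training 17 days ago vs limit 30 → met
11. advertising compliance review 357 days ago vs limit 365 → met
12. trust account balance $95,000 ≥ $75,000 → met
Not met: 8, 9

8, 9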